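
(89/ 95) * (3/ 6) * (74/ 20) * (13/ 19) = 1.19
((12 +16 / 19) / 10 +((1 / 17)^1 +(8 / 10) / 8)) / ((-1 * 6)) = -4661 / 19380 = -0.24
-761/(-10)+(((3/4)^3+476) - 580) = -8793/320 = -27.48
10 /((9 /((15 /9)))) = 50 /27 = 1.85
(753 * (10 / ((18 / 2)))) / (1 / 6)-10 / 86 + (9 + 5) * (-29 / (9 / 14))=1698283 / 387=4388.33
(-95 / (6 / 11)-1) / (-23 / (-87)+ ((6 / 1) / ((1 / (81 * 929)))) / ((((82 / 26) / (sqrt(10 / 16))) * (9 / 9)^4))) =1178409577 / 325941146890723747-319057650781623 * sqrt(10) / 651882293781447494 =-0.00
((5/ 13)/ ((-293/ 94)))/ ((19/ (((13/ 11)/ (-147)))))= 470/ 9001839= 0.00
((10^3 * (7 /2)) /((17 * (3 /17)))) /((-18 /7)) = -12250 /27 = -453.70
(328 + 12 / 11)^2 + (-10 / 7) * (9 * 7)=13093510 / 121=108210.83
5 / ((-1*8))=-5 / 8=-0.62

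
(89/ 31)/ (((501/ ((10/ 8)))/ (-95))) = -42275/ 62124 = -0.68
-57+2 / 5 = -283 / 5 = -56.60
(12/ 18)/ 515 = 2/ 1545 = 0.00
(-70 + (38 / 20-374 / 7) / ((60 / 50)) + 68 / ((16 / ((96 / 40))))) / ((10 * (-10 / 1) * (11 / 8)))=43151 / 57750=0.75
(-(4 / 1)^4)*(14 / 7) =-512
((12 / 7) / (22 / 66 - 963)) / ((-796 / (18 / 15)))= 27 / 10057460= 0.00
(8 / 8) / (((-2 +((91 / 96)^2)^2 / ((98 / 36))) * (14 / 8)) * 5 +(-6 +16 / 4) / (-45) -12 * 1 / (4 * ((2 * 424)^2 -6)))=-33931300700160 / 504232493670989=-0.07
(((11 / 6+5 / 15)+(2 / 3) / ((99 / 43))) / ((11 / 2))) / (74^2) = 1459 / 17890092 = 0.00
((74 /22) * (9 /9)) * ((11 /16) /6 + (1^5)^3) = 3959 /1056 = 3.75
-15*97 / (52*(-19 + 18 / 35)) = 50925 / 33644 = 1.51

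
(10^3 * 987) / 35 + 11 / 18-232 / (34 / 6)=8616859 / 306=28159.67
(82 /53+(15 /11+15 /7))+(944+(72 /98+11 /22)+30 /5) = 54636579 /57134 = 956.29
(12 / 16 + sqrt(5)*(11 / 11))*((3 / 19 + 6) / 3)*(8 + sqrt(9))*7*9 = 81081 / 76 + 27027*sqrt(5) / 19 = 4247.60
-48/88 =-0.55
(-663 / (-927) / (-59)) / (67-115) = 221 / 875088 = 0.00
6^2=36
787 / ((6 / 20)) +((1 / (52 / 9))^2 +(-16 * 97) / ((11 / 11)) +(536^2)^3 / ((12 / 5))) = 26716784272452542193 / 2704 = 9880467556380378.03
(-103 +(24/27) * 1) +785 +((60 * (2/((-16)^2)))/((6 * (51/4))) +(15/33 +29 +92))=21659525/26928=804.35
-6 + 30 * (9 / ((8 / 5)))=651 / 4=162.75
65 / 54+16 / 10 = 757 / 270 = 2.80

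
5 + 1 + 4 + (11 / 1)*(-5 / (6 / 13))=-655 / 6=-109.17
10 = 10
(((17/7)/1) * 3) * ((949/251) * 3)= 145197/1757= 82.64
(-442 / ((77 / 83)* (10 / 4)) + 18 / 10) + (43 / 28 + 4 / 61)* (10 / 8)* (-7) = -76199579 / 375760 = -202.79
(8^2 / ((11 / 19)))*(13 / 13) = 110.55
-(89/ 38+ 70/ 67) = -3.39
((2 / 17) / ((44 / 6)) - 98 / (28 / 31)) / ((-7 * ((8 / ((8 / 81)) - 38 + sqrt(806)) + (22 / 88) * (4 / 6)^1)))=4503603 / 7118155 - 730314 * sqrt(806) / 49827085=0.22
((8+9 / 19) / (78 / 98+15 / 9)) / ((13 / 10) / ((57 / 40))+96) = 71001 / 1999688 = 0.04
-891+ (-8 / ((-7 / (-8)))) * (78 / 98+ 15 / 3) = -323789 / 343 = -943.99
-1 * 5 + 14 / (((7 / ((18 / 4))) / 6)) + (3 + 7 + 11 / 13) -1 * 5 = 713 / 13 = 54.85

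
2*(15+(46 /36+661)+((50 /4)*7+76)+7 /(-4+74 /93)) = 2249107 /1341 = 1677.19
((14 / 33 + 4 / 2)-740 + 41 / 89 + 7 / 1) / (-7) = 2144348 / 20559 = 104.30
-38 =-38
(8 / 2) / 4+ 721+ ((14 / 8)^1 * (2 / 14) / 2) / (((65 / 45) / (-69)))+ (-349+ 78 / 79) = 3023621 / 8216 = 368.02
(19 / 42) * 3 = 19 / 14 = 1.36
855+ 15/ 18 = 5135/ 6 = 855.83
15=15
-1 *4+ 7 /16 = -57 /16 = -3.56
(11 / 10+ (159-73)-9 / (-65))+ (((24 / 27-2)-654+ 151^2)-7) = 26004569 / 1170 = 22226.13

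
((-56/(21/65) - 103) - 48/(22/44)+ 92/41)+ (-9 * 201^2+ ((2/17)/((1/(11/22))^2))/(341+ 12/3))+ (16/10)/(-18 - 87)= -6126696476861/16832550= -363979.10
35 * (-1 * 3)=-105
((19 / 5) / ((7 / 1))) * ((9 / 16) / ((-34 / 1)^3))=-171 / 22010240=-0.00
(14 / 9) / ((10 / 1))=7 / 45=0.16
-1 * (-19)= 19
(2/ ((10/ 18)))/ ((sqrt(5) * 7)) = 18 * sqrt(5)/ 175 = 0.23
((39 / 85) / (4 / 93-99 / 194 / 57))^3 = 2389508938244880403848 / 977298978552734375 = 2445.01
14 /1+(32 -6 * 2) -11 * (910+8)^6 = -6583377704816873630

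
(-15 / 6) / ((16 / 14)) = -35 / 16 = -2.19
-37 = -37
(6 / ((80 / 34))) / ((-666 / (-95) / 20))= 1615 / 222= 7.27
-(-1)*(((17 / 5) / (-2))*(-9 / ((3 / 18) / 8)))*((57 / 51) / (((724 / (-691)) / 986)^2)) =119068612837794 / 163805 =726892419.88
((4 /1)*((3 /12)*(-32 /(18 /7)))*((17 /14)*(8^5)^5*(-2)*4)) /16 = 2568967366681086996250624 /9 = 285440818520120777361180.40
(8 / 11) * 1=0.73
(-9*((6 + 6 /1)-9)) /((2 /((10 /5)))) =-27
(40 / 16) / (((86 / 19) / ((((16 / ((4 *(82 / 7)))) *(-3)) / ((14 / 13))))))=-3705 / 7052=-0.53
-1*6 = -6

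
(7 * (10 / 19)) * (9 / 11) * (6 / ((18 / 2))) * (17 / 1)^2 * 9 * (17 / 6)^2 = 8769705 / 209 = 41960.31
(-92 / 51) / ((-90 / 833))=2254 / 135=16.70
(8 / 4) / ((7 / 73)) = 146 / 7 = 20.86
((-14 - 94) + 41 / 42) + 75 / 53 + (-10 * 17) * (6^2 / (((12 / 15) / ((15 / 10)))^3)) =-2881149595 / 71232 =-40447.41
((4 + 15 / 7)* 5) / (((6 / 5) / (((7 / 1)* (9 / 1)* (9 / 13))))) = 29025 / 26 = 1116.35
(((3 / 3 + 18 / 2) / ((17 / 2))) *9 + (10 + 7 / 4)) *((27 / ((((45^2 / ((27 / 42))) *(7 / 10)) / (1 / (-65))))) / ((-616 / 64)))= 186 / 425425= 0.00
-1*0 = 0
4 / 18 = 2 / 9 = 0.22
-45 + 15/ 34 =-1515/ 34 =-44.56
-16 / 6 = -2.67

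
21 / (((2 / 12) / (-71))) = -8946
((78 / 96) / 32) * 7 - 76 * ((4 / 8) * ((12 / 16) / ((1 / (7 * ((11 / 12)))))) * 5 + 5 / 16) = -937.95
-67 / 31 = -2.16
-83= -83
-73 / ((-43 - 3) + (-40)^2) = -73 / 1554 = -0.05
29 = 29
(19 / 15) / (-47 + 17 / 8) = -152 / 5385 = -0.03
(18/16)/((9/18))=9/4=2.25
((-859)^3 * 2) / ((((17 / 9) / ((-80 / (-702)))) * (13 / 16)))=-811314917120 / 8619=-94130980.06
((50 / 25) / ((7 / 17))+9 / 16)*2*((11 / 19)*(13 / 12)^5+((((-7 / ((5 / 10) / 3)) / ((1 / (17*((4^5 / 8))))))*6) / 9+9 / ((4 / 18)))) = -174731217503839 / 264757248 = -659967.65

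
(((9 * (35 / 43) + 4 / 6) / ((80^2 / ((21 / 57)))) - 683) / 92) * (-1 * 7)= 74996627881 / 1443148800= 51.97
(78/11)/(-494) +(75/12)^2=130577/3344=39.05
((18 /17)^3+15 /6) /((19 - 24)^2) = 36229 /245650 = 0.15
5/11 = 0.45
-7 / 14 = -1 / 2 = -0.50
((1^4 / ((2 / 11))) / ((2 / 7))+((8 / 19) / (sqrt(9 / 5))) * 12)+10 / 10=32 * sqrt(5) / 19+81 / 4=24.02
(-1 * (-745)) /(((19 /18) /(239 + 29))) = 3593880 /19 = 189151.58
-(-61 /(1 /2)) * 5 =610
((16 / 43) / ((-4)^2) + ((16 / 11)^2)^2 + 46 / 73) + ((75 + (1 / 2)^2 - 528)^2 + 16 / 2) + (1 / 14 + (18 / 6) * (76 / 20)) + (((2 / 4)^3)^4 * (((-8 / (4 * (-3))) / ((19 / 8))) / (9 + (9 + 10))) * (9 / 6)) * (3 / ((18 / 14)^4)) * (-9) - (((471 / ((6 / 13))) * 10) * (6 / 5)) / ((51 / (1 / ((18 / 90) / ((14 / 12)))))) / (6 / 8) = 52524678514843261798097 / 258564471059220480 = 203139.58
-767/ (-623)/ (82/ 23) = 17641/ 51086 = 0.35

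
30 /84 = 5 /14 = 0.36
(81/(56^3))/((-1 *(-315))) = 9/6146560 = 0.00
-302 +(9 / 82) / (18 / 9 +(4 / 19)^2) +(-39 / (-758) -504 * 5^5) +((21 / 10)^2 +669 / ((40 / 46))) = -100313030019151 / 63709900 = -1574528.13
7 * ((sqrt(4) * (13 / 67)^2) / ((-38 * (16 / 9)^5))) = -69854967 / 89434095616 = -0.00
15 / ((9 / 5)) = 8.33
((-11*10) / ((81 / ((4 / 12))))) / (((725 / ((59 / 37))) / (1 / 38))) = -649 / 24770205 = -0.00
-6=-6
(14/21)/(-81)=-2/243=-0.01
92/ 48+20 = 263/ 12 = 21.92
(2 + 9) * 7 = 77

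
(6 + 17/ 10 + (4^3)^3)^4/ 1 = 47229213507904826259301521/ 10000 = 4722921350790482625930.15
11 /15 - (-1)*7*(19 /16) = 2171 /240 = 9.05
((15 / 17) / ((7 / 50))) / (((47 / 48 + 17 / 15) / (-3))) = -180000 / 20111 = -8.95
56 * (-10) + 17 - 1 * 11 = -554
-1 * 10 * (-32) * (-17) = -5440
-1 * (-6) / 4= 3 / 2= 1.50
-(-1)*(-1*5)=-5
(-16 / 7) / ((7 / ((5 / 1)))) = -80 / 49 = -1.63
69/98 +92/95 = 15571/9310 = 1.67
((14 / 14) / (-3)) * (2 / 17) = -2 / 51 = -0.04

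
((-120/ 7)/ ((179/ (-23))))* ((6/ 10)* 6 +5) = 18.94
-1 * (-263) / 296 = 263 / 296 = 0.89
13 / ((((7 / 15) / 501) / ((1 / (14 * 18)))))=10855 / 196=55.38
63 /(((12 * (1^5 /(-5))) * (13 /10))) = -20.19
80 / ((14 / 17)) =680 / 7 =97.14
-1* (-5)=5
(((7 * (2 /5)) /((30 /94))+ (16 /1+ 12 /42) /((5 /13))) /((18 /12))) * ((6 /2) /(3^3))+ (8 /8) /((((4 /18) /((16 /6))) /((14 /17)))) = 3293824 /240975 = 13.67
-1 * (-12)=12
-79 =-79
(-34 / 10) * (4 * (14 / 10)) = -476 / 25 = -19.04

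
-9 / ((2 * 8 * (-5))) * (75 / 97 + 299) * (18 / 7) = 168237 / 1940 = 86.72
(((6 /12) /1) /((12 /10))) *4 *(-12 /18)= -10 /9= -1.11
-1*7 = -7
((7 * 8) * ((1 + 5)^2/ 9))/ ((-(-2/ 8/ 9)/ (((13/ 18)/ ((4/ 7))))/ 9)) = 91728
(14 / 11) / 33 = 14 / 363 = 0.04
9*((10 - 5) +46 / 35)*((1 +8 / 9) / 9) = 3757 / 315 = 11.93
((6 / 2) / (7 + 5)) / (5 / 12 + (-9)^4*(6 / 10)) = 15 / 236221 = 0.00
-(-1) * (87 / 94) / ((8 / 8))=87 / 94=0.93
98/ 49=2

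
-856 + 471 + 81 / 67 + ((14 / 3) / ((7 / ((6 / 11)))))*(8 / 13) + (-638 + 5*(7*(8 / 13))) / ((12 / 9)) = -16209393 / 19162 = -845.91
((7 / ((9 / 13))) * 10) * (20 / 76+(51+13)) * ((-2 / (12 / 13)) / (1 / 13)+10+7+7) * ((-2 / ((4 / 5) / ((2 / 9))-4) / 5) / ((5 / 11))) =-10185175 / 171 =-59562.43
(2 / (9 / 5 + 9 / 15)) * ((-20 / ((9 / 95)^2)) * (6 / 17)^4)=-7220000 / 250563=-28.82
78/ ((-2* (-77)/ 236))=9204/ 77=119.53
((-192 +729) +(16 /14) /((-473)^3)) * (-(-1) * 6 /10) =238675036857 /740766719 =322.20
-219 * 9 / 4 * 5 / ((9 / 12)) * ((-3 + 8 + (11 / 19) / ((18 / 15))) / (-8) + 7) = -6306105 / 304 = -20743.77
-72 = -72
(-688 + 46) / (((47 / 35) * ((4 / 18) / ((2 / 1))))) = -202230 / 47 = -4302.77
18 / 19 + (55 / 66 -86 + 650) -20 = 62219 / 114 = 545.78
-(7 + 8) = -15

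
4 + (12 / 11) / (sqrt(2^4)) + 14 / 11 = 61 / 11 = 5.55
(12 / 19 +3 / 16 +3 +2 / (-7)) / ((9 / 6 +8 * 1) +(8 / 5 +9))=37595 / 213864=0.18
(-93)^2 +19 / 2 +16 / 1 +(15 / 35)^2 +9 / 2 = 425280 / 49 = 8679.18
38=38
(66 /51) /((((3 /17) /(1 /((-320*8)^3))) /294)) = -539 /4194304000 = -0.00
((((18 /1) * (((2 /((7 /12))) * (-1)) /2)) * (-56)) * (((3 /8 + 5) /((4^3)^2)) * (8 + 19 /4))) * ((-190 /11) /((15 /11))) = -375003 /1024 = -366.21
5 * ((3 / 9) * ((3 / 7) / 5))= 1 / 7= 0.14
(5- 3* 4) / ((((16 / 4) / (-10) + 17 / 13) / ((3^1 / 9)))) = -455 / 177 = -2.57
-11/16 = -0.69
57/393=19/131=0.15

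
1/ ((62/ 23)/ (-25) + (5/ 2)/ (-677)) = -778550/ 86823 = -8.97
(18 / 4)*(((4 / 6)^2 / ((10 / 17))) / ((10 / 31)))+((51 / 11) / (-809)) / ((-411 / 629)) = 643033551 / 60958150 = 10.55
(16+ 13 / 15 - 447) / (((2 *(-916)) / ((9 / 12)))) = 1613 / 9160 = 0.18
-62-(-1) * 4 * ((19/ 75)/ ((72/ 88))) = -41014/ 675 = -60.76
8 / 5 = 1.60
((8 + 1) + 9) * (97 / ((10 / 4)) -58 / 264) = 76389 / 110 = 694.45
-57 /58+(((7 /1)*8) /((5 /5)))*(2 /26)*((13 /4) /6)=235 /174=1.35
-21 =-21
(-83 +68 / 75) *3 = -6157 / 25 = -246.28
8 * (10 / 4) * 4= 80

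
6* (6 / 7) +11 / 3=185 / 21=8.81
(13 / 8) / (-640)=-13 / 5120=-0.00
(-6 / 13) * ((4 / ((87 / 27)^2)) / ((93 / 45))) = -29160 / 338923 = -0.09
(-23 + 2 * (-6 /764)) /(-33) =4396 /6303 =0.70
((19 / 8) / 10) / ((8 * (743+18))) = 19 / 487040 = 0.00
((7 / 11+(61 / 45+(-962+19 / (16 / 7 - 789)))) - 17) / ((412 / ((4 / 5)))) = -2663355668 / 1403871975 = -1.90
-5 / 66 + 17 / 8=541 / 264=2.05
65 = 65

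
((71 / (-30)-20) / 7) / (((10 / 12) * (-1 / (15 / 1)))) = 2013 / 35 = 57.51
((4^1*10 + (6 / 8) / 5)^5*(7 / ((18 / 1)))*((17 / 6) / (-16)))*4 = -39730560121784917 / 1382400000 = -28740277.87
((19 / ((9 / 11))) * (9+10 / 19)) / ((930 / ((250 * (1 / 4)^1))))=14.87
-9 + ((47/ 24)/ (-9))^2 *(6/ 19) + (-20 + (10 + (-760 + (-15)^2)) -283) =-123659519/ 147744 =-836.99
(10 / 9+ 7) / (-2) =-73 / 18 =-4.06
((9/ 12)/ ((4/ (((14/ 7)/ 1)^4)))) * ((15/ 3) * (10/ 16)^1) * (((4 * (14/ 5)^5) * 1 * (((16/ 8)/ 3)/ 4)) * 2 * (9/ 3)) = 806736/ 125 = 6453.89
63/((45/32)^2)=7168/225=31.86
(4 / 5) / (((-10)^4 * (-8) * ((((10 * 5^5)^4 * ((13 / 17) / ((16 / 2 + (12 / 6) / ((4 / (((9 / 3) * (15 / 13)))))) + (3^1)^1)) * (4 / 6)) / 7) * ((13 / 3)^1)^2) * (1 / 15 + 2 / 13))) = -3190509 / 7207565307617187500000000000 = -0.00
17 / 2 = 8.50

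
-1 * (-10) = 10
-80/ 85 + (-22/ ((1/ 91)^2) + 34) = -3096532/ 17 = -182148.94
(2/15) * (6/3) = 4/15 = 0.27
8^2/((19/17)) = 1088/19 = 57.26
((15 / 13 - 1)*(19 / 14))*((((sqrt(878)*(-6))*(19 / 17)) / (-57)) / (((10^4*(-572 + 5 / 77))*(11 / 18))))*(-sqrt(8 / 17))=171*sqrt(7463) / 103409076875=0.00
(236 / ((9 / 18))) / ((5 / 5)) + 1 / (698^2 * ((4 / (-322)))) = 459920415 / 974408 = 472.00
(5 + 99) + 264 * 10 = 2744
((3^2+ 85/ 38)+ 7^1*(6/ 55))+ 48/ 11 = 34201/ 2090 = 16.36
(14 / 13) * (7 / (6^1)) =49 / 39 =1.26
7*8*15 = 840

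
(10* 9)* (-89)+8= -8002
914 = 914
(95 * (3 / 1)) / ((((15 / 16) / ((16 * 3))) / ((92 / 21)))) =447488 / 7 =63926.86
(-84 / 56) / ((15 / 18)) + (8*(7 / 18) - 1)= 0.31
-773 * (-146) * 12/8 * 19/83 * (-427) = -1373425431/83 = -16547294.35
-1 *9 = -9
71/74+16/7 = 1681/518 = 3.25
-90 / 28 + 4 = 11 / 14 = 0.79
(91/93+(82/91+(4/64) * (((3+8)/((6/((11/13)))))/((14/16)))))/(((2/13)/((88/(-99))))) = -67379/5859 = -11.50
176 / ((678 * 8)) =11 / 339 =0.03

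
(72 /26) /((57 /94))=1128 /247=4.57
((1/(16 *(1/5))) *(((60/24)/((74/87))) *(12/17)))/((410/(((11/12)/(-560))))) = -0.00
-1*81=-81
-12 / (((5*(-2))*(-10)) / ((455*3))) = -819 / 5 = -163.80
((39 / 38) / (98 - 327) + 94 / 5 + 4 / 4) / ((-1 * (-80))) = 861303 / 3480800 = 0.25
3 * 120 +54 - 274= 140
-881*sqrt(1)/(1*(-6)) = 881/6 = 146.83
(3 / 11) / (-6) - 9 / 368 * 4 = -145 / 1012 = -0.14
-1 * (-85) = 85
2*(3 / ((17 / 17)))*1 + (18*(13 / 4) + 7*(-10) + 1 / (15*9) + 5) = -133 / 270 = -0.49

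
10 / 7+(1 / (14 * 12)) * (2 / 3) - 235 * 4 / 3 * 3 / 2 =-118079 / 252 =-468.57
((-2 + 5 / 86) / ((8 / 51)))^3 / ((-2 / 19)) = 18022.63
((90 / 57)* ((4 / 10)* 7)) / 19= 84 / 361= 0.23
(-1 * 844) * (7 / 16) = -1477 / 4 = -369.25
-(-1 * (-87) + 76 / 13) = -92.85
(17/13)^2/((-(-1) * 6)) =289/1014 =0.29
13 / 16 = 0.81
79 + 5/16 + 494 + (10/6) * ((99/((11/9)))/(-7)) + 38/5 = 314511/560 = 561.63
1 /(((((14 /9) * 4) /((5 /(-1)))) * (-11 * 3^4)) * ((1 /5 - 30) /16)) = -50 /103257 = -0.00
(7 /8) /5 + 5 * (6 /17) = 1319 /680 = 1.94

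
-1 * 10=-10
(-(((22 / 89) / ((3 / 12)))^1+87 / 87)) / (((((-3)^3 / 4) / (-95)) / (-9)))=22420 / 89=251.91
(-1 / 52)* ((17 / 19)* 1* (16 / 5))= -68 / 1235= -0.06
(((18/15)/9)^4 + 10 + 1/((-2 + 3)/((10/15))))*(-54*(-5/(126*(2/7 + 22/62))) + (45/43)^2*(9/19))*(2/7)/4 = 339655483568/115365812625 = 2.94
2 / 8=1 / 4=0.25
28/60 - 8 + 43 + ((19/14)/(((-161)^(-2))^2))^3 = 90984718187565193895018742851/120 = 758205984896376615791822900.00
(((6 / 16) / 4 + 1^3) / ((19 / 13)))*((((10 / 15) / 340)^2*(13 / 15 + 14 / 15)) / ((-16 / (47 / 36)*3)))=-4277 / 30363033600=-0.00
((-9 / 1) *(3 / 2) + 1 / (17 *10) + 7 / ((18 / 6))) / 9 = -2846 / 2295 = -1.24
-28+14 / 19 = -27.26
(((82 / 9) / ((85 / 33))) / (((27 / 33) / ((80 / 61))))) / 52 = 39688 / 363987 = 0.11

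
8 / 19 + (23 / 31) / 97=24493 / 57133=0.43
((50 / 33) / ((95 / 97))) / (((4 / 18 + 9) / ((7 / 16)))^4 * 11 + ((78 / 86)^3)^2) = 6439518667360396422 / 9040076629494016077731309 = 0.00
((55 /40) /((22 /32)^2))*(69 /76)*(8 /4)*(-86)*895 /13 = -84974880 /2717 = -31275.26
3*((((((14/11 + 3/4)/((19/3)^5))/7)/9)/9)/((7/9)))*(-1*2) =-7209/2669234722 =-0.00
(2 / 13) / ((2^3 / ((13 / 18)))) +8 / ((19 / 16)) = 9235 / 1368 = 6.75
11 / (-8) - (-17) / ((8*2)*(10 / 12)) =-1 / 10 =-0.10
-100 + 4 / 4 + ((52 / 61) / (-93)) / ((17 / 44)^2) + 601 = 822926822 / 1639497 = 501.94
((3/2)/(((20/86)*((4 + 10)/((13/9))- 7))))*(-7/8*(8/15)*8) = -1118/125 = -8.94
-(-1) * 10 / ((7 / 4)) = 40 / 7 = 5.71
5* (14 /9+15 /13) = 1585 /117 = 13.55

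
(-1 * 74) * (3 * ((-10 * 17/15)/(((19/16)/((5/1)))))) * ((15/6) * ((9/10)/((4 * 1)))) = 113220/19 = 5958.95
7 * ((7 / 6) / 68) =49 / 408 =0.12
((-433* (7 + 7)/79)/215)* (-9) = 54558/16985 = 3.21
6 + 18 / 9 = 8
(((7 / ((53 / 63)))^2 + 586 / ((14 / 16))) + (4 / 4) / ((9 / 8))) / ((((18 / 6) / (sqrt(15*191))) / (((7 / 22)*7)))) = 916488545*sqrt(2865) / 1668546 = 29400.26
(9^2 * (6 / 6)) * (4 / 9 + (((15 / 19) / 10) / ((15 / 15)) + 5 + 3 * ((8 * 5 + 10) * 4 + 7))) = 1928439 / 38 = 50748.39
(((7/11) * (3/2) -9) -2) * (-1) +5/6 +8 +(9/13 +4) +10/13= 24.34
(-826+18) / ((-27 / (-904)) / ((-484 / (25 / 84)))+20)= -9898814464 / 245019935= -40.40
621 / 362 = 1.72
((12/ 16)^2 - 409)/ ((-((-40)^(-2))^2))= 1045600000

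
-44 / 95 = -0.46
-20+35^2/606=-17.98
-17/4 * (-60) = 255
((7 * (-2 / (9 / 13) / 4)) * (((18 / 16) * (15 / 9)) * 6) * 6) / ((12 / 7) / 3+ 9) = -9555 / 268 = -35.65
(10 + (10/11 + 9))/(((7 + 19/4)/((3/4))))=657/517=1.27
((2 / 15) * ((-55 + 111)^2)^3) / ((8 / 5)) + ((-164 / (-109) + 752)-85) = 840416908777 / 327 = 2570082289.84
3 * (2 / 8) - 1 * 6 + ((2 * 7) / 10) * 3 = -21 / 20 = -1.05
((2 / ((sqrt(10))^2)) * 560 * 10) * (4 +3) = 7840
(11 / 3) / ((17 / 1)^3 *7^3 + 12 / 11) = 121 / 55610283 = 0.00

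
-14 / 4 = -7 / 2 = -3.50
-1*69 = -69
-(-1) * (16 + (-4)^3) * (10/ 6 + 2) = -176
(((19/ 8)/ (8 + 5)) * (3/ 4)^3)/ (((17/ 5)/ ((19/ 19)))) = 2565/ 113152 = 0.02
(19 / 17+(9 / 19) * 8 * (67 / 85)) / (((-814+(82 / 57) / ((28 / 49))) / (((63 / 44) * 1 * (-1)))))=1252881 / 172991830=0.01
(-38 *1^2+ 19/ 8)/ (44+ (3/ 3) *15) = -0.60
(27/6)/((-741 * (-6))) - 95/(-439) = 94299/433732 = 0.22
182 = 182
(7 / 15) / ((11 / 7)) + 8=1369 / 165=8.30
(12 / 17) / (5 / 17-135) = -6 / 1145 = -0.01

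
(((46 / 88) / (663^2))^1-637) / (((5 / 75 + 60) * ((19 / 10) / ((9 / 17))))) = -924017993175 / 312704795546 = -2.95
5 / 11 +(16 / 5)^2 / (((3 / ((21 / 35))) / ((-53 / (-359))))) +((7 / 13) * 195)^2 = 11025.76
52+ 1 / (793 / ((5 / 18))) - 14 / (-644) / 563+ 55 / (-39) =4675388932 / 92417013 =50.59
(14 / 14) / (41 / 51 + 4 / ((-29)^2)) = 42891 / 34685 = 1.24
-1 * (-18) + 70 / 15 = 68 / 3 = 22.67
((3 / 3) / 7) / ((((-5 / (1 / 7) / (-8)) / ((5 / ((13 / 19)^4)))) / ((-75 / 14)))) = -39096300 / 9796423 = -3.99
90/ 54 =5/ 3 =1.67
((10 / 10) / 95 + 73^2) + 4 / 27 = 13669292 / 2565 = 5329.16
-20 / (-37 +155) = -10 / 59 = -0.17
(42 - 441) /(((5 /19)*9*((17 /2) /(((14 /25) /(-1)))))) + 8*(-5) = -184244 /6375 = -28.90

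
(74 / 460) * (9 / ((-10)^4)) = 333 / 2300000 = 0.00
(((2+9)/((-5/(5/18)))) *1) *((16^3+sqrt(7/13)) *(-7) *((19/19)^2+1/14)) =55 *sqrt(91)/156+56320/3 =18776.70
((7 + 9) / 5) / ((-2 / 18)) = -144 / 5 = -28.80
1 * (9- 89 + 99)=19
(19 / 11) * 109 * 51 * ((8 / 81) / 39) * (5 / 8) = 15.20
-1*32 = -32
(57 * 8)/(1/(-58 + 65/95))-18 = -26154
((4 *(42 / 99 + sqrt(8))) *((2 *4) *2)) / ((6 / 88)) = 3584 / 9 + 5632 *sqrt(2) / 3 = 3053.17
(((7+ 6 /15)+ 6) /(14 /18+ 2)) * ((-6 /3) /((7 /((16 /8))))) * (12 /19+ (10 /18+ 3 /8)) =-4.31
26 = 26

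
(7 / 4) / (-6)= -7 / 24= -0.29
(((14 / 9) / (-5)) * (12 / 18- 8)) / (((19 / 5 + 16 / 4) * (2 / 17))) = 2618 / 1053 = 2.49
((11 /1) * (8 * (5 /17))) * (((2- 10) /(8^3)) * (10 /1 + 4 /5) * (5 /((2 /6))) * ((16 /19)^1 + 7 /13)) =-1519155 /16796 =-90.45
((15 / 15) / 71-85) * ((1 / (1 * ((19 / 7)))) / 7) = -6034 / 1349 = -4.47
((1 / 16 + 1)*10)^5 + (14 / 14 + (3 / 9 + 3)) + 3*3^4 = 13335473231 / 98304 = 135655.45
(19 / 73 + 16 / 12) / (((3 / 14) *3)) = 4886 / 1971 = 2.48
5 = 5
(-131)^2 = 17161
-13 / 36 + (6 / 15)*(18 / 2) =583 / 180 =3.24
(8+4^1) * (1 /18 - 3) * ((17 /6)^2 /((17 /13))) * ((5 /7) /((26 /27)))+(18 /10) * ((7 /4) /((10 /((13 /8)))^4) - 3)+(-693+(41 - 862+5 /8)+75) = -9201794764599 /5734400000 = -1604.67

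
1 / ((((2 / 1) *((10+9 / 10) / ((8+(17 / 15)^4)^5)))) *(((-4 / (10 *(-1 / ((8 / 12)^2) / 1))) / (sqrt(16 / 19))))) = 27823783612452214711446426601 *sqrt(19) / 6121428167106628417968750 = 19812.54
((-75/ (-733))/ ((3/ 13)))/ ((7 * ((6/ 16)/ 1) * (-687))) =-2600/ 10574991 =-0.00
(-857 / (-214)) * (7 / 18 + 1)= 21425 / 3852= 5.56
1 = 1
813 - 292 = 521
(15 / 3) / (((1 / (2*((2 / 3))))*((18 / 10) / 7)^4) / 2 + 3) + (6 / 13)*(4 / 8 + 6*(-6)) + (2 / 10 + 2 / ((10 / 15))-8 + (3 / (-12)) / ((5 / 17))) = -190836198907 / 9369017580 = -20.37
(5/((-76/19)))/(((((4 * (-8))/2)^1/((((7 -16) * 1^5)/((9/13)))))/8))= -8.12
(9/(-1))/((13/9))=-81/13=-6.23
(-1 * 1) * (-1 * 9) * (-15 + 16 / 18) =-127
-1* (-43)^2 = -1849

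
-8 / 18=-4 / 9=-0.44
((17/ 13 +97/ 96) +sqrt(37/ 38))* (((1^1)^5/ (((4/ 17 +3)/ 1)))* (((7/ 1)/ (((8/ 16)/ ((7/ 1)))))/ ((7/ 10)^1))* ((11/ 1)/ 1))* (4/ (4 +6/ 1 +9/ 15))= 4760* sqrt(1406)/ 1007 +1721335/ 4134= 593.63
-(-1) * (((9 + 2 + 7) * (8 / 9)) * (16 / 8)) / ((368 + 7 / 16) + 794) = 512 / 18599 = 0.03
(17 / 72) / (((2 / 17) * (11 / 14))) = 2023 / 792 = 2.55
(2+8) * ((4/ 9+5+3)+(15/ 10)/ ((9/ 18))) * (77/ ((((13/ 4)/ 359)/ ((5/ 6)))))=811176.35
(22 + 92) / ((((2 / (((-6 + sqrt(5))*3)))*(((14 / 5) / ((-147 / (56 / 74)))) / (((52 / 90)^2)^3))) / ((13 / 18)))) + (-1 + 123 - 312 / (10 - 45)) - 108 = 1222.63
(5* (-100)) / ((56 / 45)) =-5625 / 14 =-401.79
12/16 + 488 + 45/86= 84155/172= 489.27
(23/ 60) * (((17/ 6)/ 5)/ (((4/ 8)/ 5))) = 2.17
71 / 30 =2.37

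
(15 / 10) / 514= 3 / 1028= 0.00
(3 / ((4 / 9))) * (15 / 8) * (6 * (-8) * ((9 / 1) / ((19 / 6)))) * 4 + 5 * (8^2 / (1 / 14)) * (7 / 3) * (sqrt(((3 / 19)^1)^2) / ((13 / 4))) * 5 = -1078660 / 247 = -4367.04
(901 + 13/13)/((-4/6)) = -1353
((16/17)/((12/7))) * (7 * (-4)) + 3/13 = -10039/663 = -15.14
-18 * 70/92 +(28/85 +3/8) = -203183/15640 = -12.99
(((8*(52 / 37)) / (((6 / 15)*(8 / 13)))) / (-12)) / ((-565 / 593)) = 100217 / 25086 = 3.99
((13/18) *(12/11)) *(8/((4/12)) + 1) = 650/33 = 19.70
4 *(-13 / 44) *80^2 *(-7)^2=-4076800 / 11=-370618.18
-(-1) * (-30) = -30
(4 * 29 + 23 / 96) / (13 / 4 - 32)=-11159 / 2760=-4.04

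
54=54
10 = 10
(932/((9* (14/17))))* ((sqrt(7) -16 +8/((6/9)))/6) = -15844/189 +3961* sqrt(7)/189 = -28.38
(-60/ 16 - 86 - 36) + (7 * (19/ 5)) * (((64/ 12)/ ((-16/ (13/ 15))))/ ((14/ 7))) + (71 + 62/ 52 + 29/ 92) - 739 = -53556598/ 67275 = -796.08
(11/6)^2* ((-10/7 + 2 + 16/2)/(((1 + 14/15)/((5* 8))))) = 121000/203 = 596.06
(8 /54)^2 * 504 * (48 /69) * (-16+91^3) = 3600988160 /621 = 5798692.69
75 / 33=25 / 11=2.27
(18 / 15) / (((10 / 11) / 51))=1683 / 25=67.32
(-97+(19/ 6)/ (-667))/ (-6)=16.17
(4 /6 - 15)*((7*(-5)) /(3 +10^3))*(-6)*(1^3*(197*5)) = -2955.98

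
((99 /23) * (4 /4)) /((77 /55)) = 495 /161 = 3.07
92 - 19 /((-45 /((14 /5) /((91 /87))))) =90802 /975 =93.13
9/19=0.47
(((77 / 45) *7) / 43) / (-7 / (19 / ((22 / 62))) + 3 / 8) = 2539768 / 2227185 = 1.14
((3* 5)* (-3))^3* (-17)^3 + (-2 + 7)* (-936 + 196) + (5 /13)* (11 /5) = 5820014536 /13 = 447693425.85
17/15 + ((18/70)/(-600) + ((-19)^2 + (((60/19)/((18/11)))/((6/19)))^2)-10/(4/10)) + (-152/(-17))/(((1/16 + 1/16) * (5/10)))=4988543069/9639000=517.54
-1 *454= -454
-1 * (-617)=617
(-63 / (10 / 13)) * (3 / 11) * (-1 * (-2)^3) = -9828 / 55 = -178.69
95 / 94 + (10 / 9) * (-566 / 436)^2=14489585 / 5025663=2.88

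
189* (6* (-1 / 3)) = -378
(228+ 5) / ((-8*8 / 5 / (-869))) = 1012385 / 64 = 15818.52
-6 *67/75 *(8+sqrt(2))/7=-1072/175-134 *sqrt(2)/175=-7.21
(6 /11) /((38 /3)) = 9 /209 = 0.04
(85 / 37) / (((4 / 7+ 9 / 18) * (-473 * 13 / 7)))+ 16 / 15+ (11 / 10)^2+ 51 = 1212057893 / 22751300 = 53.27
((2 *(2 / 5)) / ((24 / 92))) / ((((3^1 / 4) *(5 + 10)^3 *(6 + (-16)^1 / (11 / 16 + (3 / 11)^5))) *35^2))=-163341308 / 2844318299484375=-0.00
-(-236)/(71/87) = 20532/71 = 289.18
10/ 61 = 0.16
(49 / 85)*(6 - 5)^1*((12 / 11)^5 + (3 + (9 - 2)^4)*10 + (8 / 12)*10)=569329316164 / 41068005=13863.09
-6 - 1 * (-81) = 75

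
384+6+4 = 394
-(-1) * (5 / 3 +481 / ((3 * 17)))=566 / 51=11.10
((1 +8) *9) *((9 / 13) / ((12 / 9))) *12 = 6561 / 13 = 504.69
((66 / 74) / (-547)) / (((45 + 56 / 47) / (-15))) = 23265 / 43938869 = 0.00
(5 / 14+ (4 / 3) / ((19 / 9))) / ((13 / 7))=263 / 494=0.53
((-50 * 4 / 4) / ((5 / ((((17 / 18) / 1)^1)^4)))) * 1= -7.96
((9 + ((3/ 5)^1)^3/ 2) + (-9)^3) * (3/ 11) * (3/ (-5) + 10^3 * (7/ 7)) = -2697975243/ 13750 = -196216.38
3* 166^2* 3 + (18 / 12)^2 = 992025 / 4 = 248006.25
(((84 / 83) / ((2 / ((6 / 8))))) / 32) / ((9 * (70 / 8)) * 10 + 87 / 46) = 483 / 32148224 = 0.00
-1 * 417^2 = -173889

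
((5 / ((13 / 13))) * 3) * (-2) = -30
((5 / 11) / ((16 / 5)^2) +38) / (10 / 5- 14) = -35711 / 11264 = -3.17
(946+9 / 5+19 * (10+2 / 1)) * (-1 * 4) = -23516 / 5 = -4703.20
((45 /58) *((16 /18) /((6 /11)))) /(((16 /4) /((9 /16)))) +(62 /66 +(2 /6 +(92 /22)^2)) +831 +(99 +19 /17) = 1813557677 /1908896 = 950.06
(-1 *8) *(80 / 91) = -640 / 91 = -7.03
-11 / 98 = -0.11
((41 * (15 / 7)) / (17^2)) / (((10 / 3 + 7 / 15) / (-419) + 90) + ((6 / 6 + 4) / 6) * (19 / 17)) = 7730550 / 2312073253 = 0.00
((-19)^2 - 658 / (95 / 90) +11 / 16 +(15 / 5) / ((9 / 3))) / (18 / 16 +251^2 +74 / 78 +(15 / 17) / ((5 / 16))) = -52540761 / 12698964602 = -0.00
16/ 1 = 16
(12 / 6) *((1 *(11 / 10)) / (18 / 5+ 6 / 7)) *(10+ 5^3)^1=3465 / 52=66.63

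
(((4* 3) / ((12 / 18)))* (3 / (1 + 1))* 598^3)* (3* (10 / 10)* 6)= 103929735312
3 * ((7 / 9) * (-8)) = -56 / 3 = -18.67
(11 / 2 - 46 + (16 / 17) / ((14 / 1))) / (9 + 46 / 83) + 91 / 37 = -12377439 / 6983158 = -1.77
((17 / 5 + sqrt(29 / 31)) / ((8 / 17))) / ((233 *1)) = 17 *sqrt(899) / 57784 + 289 / 9320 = 0.04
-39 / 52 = -3 / 4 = -0.75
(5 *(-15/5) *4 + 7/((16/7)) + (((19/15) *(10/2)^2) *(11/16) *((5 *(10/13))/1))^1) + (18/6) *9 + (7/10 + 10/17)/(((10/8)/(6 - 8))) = 13720201/265200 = 51.74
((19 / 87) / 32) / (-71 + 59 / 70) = -665 / 6836112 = -0.00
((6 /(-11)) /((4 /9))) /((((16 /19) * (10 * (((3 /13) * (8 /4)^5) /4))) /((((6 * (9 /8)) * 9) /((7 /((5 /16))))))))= -540189 /2523136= -0.21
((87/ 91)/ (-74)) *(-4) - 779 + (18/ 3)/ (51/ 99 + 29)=-1276930820/ 1639729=-778.75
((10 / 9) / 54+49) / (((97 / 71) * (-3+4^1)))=845752 / 23571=35.88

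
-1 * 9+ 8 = -1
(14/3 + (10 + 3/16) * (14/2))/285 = 3647/13680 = 0.27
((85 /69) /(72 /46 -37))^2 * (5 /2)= 1445 /478242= 0.00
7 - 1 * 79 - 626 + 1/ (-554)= -386693/ 554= -698.00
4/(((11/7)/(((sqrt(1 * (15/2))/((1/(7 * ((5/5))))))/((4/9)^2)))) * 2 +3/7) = 8.68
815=815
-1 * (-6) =6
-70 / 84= -5 / 6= -0.83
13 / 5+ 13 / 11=208 / 55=3.78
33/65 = 0.51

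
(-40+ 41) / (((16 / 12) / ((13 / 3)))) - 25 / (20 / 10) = -37 / 4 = -9.25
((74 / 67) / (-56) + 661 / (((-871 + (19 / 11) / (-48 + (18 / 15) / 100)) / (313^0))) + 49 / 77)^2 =113817673380075037520449 / 5626702196211001817292304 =0.02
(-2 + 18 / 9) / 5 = 0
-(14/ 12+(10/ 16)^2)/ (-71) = 299/ 13632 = 0.02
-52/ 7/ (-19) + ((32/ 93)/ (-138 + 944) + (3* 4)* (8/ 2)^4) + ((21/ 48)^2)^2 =1003693903805347/ 326677757952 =3072.43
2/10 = 1/5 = 0.20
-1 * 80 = -80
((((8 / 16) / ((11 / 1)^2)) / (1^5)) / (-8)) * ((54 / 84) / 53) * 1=-9 / 1436512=-0.00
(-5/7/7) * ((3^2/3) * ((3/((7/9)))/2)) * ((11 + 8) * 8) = -30780/343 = -89.74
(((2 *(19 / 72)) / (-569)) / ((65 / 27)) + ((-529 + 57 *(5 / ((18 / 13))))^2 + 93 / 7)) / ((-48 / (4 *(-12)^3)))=3893987161936 / 258895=15040797.09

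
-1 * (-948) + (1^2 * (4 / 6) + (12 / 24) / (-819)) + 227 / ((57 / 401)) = 79225127 / 31122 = 2545.63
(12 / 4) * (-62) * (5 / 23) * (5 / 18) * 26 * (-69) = 20150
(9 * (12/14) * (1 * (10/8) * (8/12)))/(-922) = -45/6454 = -0.01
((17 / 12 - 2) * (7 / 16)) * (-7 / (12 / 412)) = 35329 / 576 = 61.34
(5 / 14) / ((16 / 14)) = 5 / 16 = 0.31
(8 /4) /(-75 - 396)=-2 /471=-0.00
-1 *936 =-936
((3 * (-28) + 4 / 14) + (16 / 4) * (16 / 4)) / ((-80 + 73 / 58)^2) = -1594536 / 146002423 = -0.01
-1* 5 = -5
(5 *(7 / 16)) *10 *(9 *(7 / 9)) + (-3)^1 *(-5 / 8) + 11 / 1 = 166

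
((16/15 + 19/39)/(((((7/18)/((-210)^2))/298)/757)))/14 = 2839260101.54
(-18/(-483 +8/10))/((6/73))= 1095/2411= 0.45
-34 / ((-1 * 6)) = 17 / 3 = 5.67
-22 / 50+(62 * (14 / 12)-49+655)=50842 / 75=677.89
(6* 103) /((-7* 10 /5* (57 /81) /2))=-16686 /133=-125.46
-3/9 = -0.33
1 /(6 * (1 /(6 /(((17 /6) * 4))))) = 3 /34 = 0.09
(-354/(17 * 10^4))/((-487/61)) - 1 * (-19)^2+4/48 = -44820403859/124185000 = -360.92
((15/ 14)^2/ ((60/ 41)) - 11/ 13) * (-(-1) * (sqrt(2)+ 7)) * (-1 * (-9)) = -5661/ 1456 - 5661 * sqrt(2)/ 10192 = -4.67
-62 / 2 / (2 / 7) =-108.50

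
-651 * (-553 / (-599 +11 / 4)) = -480004 / 795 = -603.78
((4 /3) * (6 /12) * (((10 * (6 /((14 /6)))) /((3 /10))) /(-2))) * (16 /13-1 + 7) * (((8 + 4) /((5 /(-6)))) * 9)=2436480 /91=26774.51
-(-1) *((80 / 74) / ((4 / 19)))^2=36100 / 1369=26.37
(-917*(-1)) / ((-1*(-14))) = 131 / 2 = 65.50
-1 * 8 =-8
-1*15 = -15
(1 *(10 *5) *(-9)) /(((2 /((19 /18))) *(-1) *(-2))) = -475 /4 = -118.75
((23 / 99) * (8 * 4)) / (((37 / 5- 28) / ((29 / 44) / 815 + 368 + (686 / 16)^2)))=-29114950867 / 36566442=-796.22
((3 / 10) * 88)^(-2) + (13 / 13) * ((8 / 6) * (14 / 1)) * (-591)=-192221543 / 17424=-11032.00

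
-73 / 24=-3.04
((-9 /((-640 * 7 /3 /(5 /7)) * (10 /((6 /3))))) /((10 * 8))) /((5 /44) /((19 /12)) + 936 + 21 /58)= 54549 /4746420044800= 0.00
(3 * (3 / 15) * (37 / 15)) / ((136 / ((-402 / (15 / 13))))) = -32227 / 8500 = -3.79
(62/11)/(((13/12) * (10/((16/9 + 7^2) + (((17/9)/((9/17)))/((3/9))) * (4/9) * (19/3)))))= 562588/13365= 42.09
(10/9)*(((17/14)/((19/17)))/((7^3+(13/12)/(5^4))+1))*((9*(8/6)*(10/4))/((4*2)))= 4515625/343141729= 0.01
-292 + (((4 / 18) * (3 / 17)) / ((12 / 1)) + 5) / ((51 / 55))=-4472747 / 15606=-286.60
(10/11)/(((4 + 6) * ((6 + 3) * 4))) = 1/396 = 0.00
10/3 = 3.33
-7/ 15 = -0.47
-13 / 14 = -0.93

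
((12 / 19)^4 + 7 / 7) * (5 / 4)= 755285 / 521284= 1.45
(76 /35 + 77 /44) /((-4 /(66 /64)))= -18117 /17920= -1.01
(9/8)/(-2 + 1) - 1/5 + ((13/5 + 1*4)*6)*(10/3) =5227/40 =130.68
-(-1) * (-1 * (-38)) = 38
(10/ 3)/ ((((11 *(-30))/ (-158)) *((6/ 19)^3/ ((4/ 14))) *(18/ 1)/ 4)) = 3.22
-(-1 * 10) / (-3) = -10 / 3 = -3.33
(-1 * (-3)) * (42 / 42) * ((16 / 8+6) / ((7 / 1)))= 24 / 7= 3.43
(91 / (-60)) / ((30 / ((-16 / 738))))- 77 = -77.00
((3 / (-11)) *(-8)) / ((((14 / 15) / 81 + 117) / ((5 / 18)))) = 0.01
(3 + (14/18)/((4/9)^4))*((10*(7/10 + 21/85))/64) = 3.39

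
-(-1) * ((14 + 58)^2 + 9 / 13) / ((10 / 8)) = 269604 / 65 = 4147.75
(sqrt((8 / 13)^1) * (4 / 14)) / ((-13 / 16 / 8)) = -512 * sqrt(26) / 1183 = -2.21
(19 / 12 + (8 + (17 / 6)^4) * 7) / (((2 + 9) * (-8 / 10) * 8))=-7.23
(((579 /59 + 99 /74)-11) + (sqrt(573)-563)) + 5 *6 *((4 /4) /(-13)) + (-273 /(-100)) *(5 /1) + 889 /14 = -276982613 /567580 + sqrt(573) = -464.07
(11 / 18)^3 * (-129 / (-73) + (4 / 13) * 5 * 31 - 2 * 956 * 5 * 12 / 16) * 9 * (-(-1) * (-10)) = 44970450415 / 307476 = 146256.78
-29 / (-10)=2.90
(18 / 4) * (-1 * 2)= -9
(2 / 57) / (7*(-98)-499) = -2 / 67545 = -0.00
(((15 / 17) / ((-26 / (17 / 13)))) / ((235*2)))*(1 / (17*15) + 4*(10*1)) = -10201 / 2700620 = -0.00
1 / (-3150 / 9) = -1 / 350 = -0.00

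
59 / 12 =4.92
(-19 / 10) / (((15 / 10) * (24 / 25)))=-95 / 72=-1.32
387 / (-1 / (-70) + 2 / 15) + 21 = 81921 / 31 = 2642.61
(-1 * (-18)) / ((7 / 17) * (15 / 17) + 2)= 5202 / 683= 7.62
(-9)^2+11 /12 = 983 /12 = 81.92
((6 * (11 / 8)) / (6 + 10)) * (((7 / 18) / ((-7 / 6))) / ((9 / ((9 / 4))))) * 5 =-55 / 256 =-0.21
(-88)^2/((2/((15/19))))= 58080/19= 3056.84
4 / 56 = 1 / 14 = 0.07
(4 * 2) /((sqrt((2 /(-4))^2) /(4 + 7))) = 176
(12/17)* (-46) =-552/17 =-32.47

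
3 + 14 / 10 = 22 / 5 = 4.40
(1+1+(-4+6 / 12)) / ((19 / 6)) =-9 / 19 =-0.47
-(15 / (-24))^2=-25 / 64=-0.39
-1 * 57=-57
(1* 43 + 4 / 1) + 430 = 477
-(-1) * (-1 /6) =-1 /6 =-0.17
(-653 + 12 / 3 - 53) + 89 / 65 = -45541 / 65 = -700.63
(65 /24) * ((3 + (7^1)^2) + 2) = 585 /4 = 146.25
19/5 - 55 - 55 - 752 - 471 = -1329.20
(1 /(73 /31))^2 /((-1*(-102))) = 961 /543558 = 0.00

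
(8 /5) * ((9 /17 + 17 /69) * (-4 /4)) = -1456 /1173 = -1.24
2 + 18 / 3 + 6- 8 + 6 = 12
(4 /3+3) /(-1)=-13 /3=-4.33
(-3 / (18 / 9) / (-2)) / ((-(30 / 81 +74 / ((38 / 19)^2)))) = -81 / 2038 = -0.04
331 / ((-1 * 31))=-331 / 31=-10.68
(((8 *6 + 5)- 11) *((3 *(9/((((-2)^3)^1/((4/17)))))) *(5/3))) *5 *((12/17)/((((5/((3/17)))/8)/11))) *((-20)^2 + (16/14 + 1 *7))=-1221881760/4913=-248703.80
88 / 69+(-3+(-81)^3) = -36669548 / 69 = -531442.72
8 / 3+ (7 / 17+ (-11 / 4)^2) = 8683 / 816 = 10.64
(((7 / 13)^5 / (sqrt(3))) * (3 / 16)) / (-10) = -16807 * sqrt(3) / 59406880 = -0.00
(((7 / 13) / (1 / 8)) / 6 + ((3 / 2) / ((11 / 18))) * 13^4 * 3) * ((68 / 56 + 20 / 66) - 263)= -54993347.91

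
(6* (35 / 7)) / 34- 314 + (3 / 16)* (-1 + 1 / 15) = -213039 / 680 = -313.29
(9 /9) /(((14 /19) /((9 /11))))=171 /154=1.11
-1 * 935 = -935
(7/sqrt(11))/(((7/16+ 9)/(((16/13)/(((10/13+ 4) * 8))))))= 112 * sqrt(11)/51491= 0.01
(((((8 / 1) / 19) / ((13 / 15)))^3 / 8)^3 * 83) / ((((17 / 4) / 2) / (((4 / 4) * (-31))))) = -207439294464000000000 / 58173005309127722873639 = -0.00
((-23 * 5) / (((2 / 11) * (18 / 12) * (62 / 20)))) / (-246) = 6325 / 11439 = 0.55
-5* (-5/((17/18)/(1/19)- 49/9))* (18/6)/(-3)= -2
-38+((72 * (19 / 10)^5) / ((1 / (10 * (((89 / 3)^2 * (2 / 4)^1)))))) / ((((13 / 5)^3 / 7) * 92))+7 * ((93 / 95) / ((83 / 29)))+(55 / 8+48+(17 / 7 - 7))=303245032648037 / 8924987344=33977.08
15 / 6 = 5 / 2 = 2.50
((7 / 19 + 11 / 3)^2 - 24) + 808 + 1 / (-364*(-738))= 77608262729 / 96976152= 800.28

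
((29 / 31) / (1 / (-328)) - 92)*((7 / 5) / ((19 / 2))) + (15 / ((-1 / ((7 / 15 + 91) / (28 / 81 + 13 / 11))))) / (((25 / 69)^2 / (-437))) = 1498021999777996 / 501018125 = 2989955.70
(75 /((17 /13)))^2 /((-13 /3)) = -219375 /289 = -759.08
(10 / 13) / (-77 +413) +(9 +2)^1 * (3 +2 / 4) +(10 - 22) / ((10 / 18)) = 184573 / 10920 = 16.90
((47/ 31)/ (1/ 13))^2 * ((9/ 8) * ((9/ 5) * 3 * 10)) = 90717003/ 3844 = 23599.64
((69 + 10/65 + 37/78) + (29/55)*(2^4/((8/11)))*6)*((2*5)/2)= 54299/78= 696.14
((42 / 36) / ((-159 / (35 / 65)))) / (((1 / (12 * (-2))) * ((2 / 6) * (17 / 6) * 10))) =588 / 58565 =0.01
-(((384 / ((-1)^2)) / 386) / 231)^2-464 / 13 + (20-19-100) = -386707214319 / 2871041173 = -134.69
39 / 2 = 19.50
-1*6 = -6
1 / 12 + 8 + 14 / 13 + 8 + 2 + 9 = 4393 / 156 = 28.16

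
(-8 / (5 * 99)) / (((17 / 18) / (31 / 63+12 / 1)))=-12592 / 58905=-0.21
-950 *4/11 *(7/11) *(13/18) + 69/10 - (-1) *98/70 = -1638613/10890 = -150.47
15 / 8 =1.88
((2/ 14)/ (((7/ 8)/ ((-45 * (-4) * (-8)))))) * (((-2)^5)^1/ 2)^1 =184320/ 49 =3761.63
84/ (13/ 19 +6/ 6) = 399/ 8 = 49.88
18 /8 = 9 /4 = 2.25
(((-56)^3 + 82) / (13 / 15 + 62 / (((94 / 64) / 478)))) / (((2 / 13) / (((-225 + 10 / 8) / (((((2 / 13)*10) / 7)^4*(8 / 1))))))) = 1974750893674959309 / 2913462476800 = 677802.07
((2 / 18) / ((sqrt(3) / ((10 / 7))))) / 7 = 10 * sqrt(3) / 1323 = 0.01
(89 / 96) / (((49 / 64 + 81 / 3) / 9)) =534 / 1777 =0.30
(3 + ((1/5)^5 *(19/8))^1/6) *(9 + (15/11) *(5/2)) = 40951729/1100000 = 37.23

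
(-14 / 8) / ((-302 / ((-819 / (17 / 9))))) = -51597 / 20536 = -2.51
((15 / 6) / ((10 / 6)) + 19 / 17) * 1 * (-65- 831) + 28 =-39396 / 17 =-2317.41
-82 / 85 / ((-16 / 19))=779 / 680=1.15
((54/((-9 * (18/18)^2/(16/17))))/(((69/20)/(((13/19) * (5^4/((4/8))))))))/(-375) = 83200/22287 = 3.73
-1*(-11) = 11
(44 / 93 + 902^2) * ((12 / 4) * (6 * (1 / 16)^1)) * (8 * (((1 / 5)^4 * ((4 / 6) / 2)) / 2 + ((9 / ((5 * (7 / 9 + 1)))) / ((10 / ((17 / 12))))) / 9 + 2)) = 572086964141 / 38750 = 14763534.56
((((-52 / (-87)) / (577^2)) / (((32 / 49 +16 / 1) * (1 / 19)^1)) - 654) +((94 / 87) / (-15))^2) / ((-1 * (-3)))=-25214819516830333 / 115665227685900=-218.00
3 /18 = 0.17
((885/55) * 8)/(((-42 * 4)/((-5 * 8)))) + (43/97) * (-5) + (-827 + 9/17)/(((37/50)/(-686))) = 3599556712585/4698001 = 766189.01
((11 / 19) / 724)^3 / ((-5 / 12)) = -0.00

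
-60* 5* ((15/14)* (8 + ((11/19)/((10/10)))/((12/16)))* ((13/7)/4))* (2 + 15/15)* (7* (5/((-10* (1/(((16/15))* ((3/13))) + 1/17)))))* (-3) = -1491750000/149093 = -10005.50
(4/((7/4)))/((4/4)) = 2.29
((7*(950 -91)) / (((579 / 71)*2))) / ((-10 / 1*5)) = -426923 / 57900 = -7.37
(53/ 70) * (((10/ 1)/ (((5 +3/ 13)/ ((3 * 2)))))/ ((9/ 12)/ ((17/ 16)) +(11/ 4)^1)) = 2.51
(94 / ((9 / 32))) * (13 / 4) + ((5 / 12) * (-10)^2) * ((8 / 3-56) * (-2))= 5530.67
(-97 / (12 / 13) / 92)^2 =1590121 / 1218816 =1.30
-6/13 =-0.46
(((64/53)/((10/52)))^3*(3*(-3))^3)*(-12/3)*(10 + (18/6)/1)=174658947121152/18609625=9385409.28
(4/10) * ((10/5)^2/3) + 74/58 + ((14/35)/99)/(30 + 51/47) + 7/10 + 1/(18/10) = 128557381/41945310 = 3.06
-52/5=-10.40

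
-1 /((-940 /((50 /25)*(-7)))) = -7 /470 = -0.01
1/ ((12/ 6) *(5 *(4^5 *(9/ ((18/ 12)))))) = 1/ 61440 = 0.00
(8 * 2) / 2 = 8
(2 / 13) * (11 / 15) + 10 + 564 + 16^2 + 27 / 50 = 1619773 / 1950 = 830.65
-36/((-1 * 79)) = 36/79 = 0.46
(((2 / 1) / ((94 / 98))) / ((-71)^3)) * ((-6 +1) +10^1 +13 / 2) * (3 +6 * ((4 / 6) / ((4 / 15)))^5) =-10619721 / 269149072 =-0.04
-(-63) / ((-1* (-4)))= 15.75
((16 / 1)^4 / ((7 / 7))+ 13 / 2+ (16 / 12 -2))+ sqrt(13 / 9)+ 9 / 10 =sqrt(13) / 3+ 983141 / 15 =65543.94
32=32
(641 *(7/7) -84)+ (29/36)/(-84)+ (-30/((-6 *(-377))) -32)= 598499147/1140048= 524.98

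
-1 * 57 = -57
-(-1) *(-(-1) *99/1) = 99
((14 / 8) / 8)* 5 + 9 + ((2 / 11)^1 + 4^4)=93729 / 352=266.28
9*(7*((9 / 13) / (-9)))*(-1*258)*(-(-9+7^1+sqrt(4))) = 0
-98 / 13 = -7.54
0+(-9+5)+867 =863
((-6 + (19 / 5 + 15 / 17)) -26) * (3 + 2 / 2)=-9288 / 85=-109.27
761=761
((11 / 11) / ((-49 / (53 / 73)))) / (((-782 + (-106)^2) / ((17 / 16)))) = -901 / 598303328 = -0.00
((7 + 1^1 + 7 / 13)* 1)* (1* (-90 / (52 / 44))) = -109890 / 169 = -650.24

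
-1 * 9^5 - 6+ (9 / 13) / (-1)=-767724 / 13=-59055.69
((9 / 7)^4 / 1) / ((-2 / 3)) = -19683 / 4802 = -4.10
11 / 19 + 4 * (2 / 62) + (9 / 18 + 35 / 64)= 1.75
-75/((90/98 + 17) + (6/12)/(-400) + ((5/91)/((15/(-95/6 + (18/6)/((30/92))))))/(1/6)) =-114660000/27168809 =-4.22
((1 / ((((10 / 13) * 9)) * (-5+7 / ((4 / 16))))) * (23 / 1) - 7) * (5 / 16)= -617 / 288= -2.14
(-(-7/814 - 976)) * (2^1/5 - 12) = -23039659/2035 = -11321.70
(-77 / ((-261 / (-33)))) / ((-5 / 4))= 3388 / 435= 7.79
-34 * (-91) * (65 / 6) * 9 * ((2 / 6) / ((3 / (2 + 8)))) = 1005550 / 3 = 335183.33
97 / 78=1.24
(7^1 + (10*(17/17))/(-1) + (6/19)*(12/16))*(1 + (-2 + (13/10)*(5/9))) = 175/228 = 0.77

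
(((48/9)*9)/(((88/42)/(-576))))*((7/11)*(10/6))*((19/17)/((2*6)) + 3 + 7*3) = -693604800/2057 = -337192.42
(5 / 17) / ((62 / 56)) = 0.27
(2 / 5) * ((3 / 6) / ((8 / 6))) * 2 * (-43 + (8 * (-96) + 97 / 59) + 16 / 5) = -356724 / 1475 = -241.85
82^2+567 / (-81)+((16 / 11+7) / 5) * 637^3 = 24038530764 / 55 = 437064195.71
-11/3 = -3.67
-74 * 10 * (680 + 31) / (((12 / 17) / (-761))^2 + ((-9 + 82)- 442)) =9784214547740 / 6862004713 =1425.85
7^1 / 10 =7 / 10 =0.70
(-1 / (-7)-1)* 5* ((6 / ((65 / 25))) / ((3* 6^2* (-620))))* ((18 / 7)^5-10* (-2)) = 2782135 / 142237641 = 0.02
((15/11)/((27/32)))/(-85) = -32/1683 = -0.02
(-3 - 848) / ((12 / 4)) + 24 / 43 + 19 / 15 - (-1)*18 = -56726 / 215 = -263.84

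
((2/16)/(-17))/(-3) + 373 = 152185/408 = 373.00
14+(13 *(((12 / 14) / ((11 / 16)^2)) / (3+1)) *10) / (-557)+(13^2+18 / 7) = 87498783 / 471779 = 185.47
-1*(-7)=7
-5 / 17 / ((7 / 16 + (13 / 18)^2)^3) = -10883911680 / 32648430419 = -0.33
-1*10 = -10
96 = 96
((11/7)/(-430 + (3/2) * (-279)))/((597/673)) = -14806/7091763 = -0.00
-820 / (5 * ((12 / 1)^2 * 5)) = -41 / 180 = -0.23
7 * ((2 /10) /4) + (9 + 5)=287 /20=14.35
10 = 10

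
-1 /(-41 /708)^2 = -501264 /1681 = -298.19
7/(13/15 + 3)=105/58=1.81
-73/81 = -0.90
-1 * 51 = -51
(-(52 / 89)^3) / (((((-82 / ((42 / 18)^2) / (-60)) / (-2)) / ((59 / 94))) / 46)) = 186988954880 / 4075425789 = 45.88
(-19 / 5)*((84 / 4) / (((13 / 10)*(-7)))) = 8.77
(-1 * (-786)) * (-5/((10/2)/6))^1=-4716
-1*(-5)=5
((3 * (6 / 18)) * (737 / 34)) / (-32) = -0.68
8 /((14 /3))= 12 /7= 1.71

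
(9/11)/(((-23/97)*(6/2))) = -291/253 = -1.15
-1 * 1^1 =-1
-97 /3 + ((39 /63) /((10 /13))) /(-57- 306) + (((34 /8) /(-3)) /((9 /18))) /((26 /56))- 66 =-103497127 /990990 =-104.44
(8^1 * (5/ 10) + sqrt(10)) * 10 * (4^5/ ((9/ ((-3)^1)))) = -40960/ 3- 10240 * sqrt(10)/ 3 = -24447.24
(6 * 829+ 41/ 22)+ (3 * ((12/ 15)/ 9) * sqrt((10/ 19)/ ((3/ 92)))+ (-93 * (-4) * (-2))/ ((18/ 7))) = 8 * sqrt(13110)/ 855+ 309311/ 66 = 4687.60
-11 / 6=-1.83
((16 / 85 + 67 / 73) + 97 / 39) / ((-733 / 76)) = -0.37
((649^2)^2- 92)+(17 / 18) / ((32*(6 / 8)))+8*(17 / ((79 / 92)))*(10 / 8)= 6054658121399375 / 34128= 177410282507.01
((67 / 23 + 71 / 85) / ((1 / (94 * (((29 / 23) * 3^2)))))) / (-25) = -159.93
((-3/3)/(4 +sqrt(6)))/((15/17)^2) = -578/1125 +289 * sqrt(6)/2250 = -0.20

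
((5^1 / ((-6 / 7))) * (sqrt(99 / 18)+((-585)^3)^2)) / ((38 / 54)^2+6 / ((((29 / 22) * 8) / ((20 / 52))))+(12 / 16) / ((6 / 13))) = -102811300238613688312500 / 1028549-1282554 * sqrt(22) / 1028549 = -99957610418768278.74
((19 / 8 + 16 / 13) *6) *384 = 108000 / 13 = 8307.69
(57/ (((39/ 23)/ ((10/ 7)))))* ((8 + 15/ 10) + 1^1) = 6555/ 13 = 504.23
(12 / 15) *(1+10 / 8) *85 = 153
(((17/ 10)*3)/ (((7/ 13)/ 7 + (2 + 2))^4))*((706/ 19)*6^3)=111063675528/ 749595695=148.16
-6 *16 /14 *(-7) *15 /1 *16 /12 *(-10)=-9600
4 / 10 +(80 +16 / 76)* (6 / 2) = 22898 / 95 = 241.03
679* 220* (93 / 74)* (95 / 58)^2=31344592125 / 62234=503657.04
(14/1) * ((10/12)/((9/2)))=2.59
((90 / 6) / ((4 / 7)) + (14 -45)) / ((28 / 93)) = -15.78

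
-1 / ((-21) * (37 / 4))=4 / 777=0.01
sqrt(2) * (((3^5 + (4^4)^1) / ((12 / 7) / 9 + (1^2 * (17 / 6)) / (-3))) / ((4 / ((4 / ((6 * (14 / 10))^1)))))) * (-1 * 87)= 130239 * sqrt(2) / 19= 9693.99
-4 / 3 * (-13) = 52 / 3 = 17.33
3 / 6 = 1 / 2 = 0.50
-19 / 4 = -4.75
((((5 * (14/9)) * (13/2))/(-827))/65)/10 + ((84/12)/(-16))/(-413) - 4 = -140489929/35130960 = -4.00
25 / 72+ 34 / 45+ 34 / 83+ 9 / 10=72083 / 29880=2.41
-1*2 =-2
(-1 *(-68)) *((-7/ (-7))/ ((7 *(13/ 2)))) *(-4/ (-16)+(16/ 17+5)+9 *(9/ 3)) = 4514/ 91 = 49.60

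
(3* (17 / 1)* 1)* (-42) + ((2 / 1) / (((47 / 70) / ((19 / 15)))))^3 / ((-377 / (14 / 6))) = -6792142782418 / 3170442951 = -2142.33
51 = 51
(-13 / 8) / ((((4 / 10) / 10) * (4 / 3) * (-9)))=325 / 96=3.39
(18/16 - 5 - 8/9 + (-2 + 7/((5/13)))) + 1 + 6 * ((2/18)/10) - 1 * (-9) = 7741/360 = 21.50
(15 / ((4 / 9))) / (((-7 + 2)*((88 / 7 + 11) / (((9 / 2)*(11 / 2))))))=-567 / 80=-7.09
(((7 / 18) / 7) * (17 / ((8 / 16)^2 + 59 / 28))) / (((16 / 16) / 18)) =238 / 33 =7.21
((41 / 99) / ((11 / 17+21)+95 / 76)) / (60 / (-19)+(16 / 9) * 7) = 0.00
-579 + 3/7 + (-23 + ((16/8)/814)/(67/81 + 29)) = -4140726265/6883184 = -601.57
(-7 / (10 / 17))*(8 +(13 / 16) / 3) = -98.42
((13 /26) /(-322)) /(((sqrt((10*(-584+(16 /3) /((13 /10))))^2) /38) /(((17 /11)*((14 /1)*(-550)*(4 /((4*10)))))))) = 12597 /1040336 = 0.01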